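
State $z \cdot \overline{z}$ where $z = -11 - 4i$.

z * conjugate(z) = |z|^2 = a^2 + b^2
= (-11)^2 + (-4)^2 = 137


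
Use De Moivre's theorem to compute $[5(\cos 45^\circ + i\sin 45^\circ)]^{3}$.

By De Moivre: z^n = r^n(cos(nθ) + i sin(nθ))
= 5^3(cos(3*45°) + i sin(3*45°))
= 125(cos 135° + i sin 135°)
= -125*sqrt(2)/2 + (125*sqrt(2)/2)i


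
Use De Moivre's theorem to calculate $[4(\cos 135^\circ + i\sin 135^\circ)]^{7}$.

By De Moivre: z^n = r^n(cos(nθ) + i sin(nθ))
= 4^7(cos(7*135°) + i sin(7*135°))
= 16384(cos 225° + i sin 225°)
= -8192*sqrt(2) - 8192*sqrt(2)i


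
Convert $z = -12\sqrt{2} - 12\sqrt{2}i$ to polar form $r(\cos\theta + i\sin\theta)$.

r = |z| = sqrt(a^2 + b^2) = sqrt((-12*sqrt(2))^2 + (-12*sqrt(2))^2) = sqrt(288 + 288) = sqrt(576) = 24
θ = arctan(b/a) = arctan(-16.9706/-16.9706) (quadrant-adjusted) = 225°
z = 24(cos 225° + i sin 225°)


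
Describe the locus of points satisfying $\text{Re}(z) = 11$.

Re(z) = x where z = x + yi; the equation x = 11 is satisfied by all points with that x-coordinate
Locus: Vertical line x = 11


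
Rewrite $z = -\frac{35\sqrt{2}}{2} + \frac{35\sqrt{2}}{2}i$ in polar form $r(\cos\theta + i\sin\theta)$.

r = |z| = sqrt(a^2 + b^2) = sqrt((-35*sqrt(2)/2)^2 + (35*sqrt(2)/2)^2) = sqrt(1225/2 + 1225/2) = sqrt(1225) = 35
θ = arctan(b/a) = arctan(24.7487/-24.7487) (quadrant-adjusted) = 135°
z = 35(cos 135° + i sin 135°)


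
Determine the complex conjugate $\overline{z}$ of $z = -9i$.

If z = a + bi, then conjugate(z) = a - bi
conjugate(-9i) = 9i


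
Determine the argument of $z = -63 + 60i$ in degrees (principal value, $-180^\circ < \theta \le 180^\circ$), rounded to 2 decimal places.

θ = arctan(b/a) = arctan(60/-63) (quadrant-adjusted) = 136.40°


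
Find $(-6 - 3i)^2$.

(a + bi)^2 = a^2 - b^2 + 2abi
= (-6)^2 - (-3)^2 + 2*(-6)*(-3)i
= 27 + 36i


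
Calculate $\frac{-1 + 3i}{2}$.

Divisor is real, so divide each part by 2:
= -1/2 + (3/2)i


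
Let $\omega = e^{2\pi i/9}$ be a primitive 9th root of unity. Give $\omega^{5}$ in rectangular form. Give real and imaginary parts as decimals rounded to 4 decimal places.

ω^5 = e^(2πi·5/9) = e^(i·10π/9)
= cos(10π/9) + i sin(10π/9)
= -0.9397 - 0.3420i


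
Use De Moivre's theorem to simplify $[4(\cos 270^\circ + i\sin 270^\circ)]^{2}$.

By De Moivre: z^n = r^n(cos(nθ) + i sin(nθ))
= 4^2(cos(2*270°) + i sin(2*270°))
= 16(cos 180° + i sin 180°)
= -16


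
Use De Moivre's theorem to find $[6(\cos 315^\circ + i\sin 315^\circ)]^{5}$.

By De Moivre: z^n = r^n(cos(nθ) + i sin(nθ))
= 6^5(cos(5*315°) + i sin(5*315°))
= 7776(cos 135° + i sin 135°)
= -3888*sqrt(2) + 3888*sqrt(2)i


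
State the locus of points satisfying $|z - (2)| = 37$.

|z - z0| = r describes a circle centered at z0 with radius r
Here z0 = 2 and r = 37
Locus: Circle centered at (2, 0) with radius 37


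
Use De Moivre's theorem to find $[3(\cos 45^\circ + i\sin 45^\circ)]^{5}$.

By De Moivre: z^n = r^n(cos(nθ) + i sin(nθ))
= 3^5(cos(5*45°) + i sin(5*45°))
= 243(cos 225° + i sin 225°)
= -243*sqrt(2)/2 - (243*sqrt(2)/2)i


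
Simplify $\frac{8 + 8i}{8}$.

Divisor is real, so divide each part by 8:
= 1 + i


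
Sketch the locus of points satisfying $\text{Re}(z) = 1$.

Re(z) = x where z = x + yi; the equation x = 1 is satisfied by all points with that x-coordinate
Locus: Vertical line x = 1


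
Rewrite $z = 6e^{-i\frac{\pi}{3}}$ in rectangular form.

a = r cos θ = 6 * 1/2 = 3
b = r sin θ = 6 * -sqrt(3)/2 = -3*sqrt(3)
z = 3 - 3*sqrt(3)i


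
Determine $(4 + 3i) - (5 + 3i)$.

(4 - 5) + (3 - 3)i = -1


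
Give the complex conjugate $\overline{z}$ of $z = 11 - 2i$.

If z = a + bi, then conjugate(z) = a - bi
conjugate(11 - 2i) = 11 + 2i


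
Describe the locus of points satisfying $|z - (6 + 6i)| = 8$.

|z - z0| = r describes a circle centered at z0 with radius r
Here z0 = 6 + 6i and r = 8
Locus: Circle centered at (6, 6) with radius 8


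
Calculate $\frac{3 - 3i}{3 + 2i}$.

Multiply numerator and denominator by conjugate (3 - 2i):
= (3 - 3i)(3 - 2i) / (3^2 + 2^2)
= (3 - 15i) / 13
= 3/13 - (15/13)i


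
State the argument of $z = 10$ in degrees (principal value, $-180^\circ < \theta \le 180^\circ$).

b = 0 and a > 0, so z lies on the positive real axis: θ = 0°


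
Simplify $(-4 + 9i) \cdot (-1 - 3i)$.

(a1*a2 - b1*b2) + (a1*b2 + b1*a2)i
= (4 - (-27)) + (12 + (-9))i
= 31 + 3i


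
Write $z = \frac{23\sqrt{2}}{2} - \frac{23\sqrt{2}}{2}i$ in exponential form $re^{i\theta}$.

r = |z| = sqrt((23*sqrt(2)/2)^2 + (-23*sqrt(2)/2)^2) = sqrt(529/2 + 529/2) = sqrt(529) = 23
θ = arctan(b/a) = arctan(-16.2635/16.2635) (quadrant-adjusted) = -45° = -π/4
z = 23e^(-i*π/4)


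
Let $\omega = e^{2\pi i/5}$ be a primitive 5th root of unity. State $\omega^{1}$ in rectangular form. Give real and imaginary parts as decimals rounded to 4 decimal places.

ω^1 = e^(2πi·1/5) = e^(i·2π/5)
= cos(2π/5) + i sin(2π/5)
= 0.3090 + 0.9511i


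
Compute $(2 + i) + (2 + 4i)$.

(2 + 2) + (1 + 4)i = 4 + 5i


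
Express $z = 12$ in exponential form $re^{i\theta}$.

r = |z| = sqrt((12)^2 + (0)^2) = sqrt(144 + 0) = sqrt(144) = 12
b = 0 and a > 0, so z lies on the positive real axis: θ = 0
z = 12e^(i*0) = 12


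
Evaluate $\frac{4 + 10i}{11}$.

Divisor is real, so divide each part by 11:
= 4/11 + (10/11)i


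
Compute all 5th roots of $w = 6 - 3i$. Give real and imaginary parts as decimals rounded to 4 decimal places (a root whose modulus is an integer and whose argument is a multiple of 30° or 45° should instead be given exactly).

|w| = sqrt(45) ≈ 6.708204, arg(w) ≈ 333.434949°
Root modulus = sqrt(45)^(1/5) ≈ 1.463259
Root arguments: θ_k = (arg(w) + 360°k)/5 for k = 0, 1, ..., 4
Compute each root as (root modulus)(cos θ_k + i sin θ_k) using full-precision intermediates, then round to 4 decimal places.
Roots: 0.5791 + 1.3438i, -1.0991 + 0.9660i, -1.2584 - 0.7468i, 0.3214 - 1.4275i, 1.4570 - 0.1355i


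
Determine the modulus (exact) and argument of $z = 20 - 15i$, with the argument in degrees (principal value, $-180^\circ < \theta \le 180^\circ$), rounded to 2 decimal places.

|z| = sqrt(20^2 + (-15)^2) = 25
arg(z) = arctan(b/a) = arctan(-15/20) (quadrant-adjusted) = -36.87°


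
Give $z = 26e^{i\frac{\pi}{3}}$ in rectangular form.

a = r cos θ = 26 * 1/2 = 13
b = r sin θ = 26 * sqrt(3)/2 = 13*sqrt(3)
z = 13 + 13*sqrt(3)i


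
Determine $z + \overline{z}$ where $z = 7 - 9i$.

z + conjugate(z) = (a + bi) + (a - bi) = 2a
= 2 * 7 = 14


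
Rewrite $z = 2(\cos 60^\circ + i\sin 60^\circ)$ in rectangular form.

a = r cos θ = 2 * 1/2 = 1
b = r sin θ = 2 * sqrt(3)/2 = sqrt(3)
z = 1 + sqrt(3)i


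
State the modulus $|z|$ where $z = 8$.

|z| = sqrt(a^2 + b^2) = sqrt(8^2 + 0^2) = sqrt(64) = 8


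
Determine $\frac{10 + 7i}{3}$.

Divisor is real, so divide each part by 3:
= 10/3 + (7/3)i


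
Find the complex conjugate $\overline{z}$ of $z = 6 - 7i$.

If z = a + bi, then conjugate(z) = a - bi
conjugate(6 - 7i) = 6 + 7i


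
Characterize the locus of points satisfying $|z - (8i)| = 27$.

|z - z0| = r describes a circle centered at z0 with radius r
Here z0 = 8i and r = 27
Locus: Circle centered at (0, 8) with radius 27


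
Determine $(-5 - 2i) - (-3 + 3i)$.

(-5 - (-3)) + (-2 - 3)i = -2 - 5i


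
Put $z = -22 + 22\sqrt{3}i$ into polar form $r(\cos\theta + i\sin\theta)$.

r = |z| = sqrt(a^2 + b^2) = sqrt((-22)^2 + (22*sqrt(3))^2) = sqrt(484 + 1452) = sqrt(1936) = 44
θ = arctan(b/a) = arctan(38.1051/-22) (quadrant-adjusted) = 120°
z = 44(cos 120° + i sin 120°)


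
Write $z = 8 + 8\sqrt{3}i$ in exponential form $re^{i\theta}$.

r = |z| = sqrt((8)^2 + (8*sqrt(3))^2) = sqrt(64 + 192) = sqrt(256) = 16
θ = arctan(b/a) = arctan(13.8564/8) (quadrant-adjusted) = 60° = π/3
z = 16e^(i*π/3)


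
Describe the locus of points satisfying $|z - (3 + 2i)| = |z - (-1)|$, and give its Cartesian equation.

|z - z1| = |z - z2| means z is equidistant from z1 and z2,
i.e. the perpendicular bisector of the segment from (3, 2) to (-1, 0) (midpoint (1, 1)).
With z = x + yi, square both sides:
(x - 3)^2 + (y - 2)^2 = (x - (-1))^2 + (y - 0)^2
The x^2 and y^2 terms cancel: -8x + (-4)y = 1 - 13 = -12
Simplify: 2x + y = 3
Locus: Perpendicular bisector of the segment from (3, 2) to (-1, 0): the line 2x + y = 3


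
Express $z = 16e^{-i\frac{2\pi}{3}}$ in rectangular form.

a = r cos θ = 16 * -1/2 = -8
b = r sin θ = 16 * -sqrt(3)/2 = -8*sqrt(3)
z = -8 - 8*sqrt(3)i


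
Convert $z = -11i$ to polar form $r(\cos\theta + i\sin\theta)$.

r = |z| = sqrt(a^2 + b^2) = sqrt((0)^2 + (-11)^2) = sqrt(0 + 121) = sqrt(121) = 11
a = 0 and b < 0, so z lies on the negative imaginary axis: θ = 270°
z = 11(cos 270° + i sin 270°)


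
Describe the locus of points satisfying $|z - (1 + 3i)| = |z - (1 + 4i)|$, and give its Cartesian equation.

|z - z1| = |z - z2| means z is equidistant from z1 and z2,
i.e. the perpendicular bisector of the segment from (1, 3) to (1, 4) (midpoint (1, 7/2)).
With z = x + yi, square both sides:
(x - 1)^2 + (y - 3)^2 = (x - 1)^2 + (y - 4)^2
The x^2 and y^2 terms cancel: 0x + 2y = 17 - 10 = 7
Simplify: y = 7/2
Locus: Perpendicular bisector of the segment from (1, 3) to (1, 4): the line y = 7/2


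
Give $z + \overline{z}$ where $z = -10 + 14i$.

z + conjugate(z) = (a + bi) + (a - bi) = 2a
= 2 * (-10) = -20


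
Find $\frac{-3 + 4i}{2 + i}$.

Multiply numerator and denominator by conjugate (2 - i):
= (-3 + 4i)(2 - i) / (2^2 + 1^2)
= (-2 + 11i) / 5
= -2/5 + (11/5)i


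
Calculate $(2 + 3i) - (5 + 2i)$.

(2 - 5) + (3 - 2)i = -3 + i


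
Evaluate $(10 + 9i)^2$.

(a + bi)^2 = a^2 - b^2 + 2abi
= 10^2 - 9^2 + 2*10*9i
= 19 + 180i


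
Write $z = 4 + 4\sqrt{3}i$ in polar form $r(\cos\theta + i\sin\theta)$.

r = |z| = sqrt(a^2 + b^2) = sqrt((4)^2 + (4*sqrt(3))^2) = sqrt(16 + 48) = sqrt(64) = 8
θ = arctan(b/a) = arctan(6.9282/4) (quadrant-adjusted) = 60°
z = 8(cos 60° + i sin 60°)


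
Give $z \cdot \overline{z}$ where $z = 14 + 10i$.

z * conjugate(z) = |z|^2 = a^2 + b^2
= 14^2 + 10^2 = 296


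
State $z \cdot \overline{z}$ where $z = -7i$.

z * conjugate(z) = |z|^2 = a^2 + b^2
= 0^2 + (-7)^2 = 49


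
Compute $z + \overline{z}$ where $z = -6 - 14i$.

z + conjugate(z) = (a + bi) + (a - bi) = 2a
= 2 * (-6) = -12


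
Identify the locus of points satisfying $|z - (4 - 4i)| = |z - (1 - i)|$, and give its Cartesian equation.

|z - z1| = |z - z2| means z is equidistant from z1 and z2,
i.e. the perpendicular bisector of the segment from (4, -4) to (1, -1) (midpoint (5/2, -5/2)).
With z = x + yi, square both sides:
(x - 4)^2 + (y - (-4))^2 = (x - 1)^2 + (y - (-1))^2
The x^2 and y^2 terms cancel: -6x + 6y = 2 - 32 = -30
Simplify: x - y = 5
Locus: Perpendicular bisector of the segment from (4, -4) to (1, -1): the line x - y = 5


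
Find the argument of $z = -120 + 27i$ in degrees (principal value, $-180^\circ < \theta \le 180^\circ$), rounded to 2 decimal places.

θ = arctan(b/a) = arctan(27/-120) (quadrant-adjusted) = 167.32°


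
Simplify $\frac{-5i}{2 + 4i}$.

Multiply numerator and denominator by conjugate (2 - 4i):
= (-5i)(2 - 4i) / (2^2 + 4^2)
= (-20 - 10i) / 20
Divide through by 10: (-2 - i) / 2
= -1 - (1/2)i


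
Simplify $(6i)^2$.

(a + bi)^2 = a^2 - b^2 + 2abi
= 0^2 - 6^2 + 2*0*6i
= -36


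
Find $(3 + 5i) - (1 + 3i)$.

(3 - 1) + (5 - 3)i = 2 + 2i


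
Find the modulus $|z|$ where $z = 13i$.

|z| = sqrt(a^2 + b^2) = sqrt(0^2 + 13^2) = sqrt(169) = 13


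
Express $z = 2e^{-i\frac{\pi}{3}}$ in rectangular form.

a = r cos θ = 2 * 1/2 = 1
b = r sin θ = 2 * -sqrt(3)/2 = -sqrt(3)
z = 1 - sqrt(3)i


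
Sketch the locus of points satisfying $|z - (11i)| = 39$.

|z - z0| = r describes a circle centered at z0 with radius r
Here z0 = 11i and r = 39
Locus: Circle centered at (0, 11) with radius 39


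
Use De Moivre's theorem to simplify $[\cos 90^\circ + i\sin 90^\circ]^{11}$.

By De Moivre: z^n = r^n(cos(nθ) + i sin(nθ))
= 1^11(cos(11*90°) + i sin(11*90°))
= 1(cos 270° + i sin 270°)
= -i


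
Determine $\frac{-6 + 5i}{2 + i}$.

Multiply numerator and denominator by conjugate (2 - i):
= (-6 + 5i)(2 - i) / (2^2 + 1^2)
= (-7 + 16i) / 5
= -7/5 + (16/5)i


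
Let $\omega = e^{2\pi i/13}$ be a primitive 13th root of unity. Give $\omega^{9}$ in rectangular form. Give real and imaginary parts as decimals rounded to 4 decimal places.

ω^9 = e^(2πi·9/13) = e^(i·18π/13)
= cos(18π/13) + i sin(18π/13)
= -0.3546 - 0.9350i


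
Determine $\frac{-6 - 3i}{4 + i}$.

Multiply numerator and denominator by conjugate (4 - i):
= (-6 - 3i)(4 - i) / (4^2 + 1^2)
= (-27 - 6i) / 17
= -27/17 - (6/17)i


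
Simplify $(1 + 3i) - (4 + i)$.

(1 - 4) + (3 - 1)i = -3 + 2i


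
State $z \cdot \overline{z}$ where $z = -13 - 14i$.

z * conjugate(z) = |z|^2 = a^2 + b^2
= (-13)^2 + (-14)^2 = 365


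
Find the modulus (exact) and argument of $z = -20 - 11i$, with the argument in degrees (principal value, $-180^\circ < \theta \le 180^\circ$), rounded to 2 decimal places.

|z| = sqrt((-20)^2 + (-11)^2) = sqrt(521)
arg(z) = arctan(b/a) = arctan(-11/-20) (quadrant-adjusted) = -151.19°


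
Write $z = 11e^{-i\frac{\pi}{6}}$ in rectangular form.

a = r cos θ = 11 * sqrt(3)/2 = 11*sqrt(3)/2
b = r sin θ = 11 * -1/2 = -11/2
z = 11*sqrt(3)/2 - (11/2)i


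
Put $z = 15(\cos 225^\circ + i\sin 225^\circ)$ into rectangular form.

a = r cos θ = 15 * -sqrt(2)/2 = -15*sqrt(2)/2
b = r sin θ = 15 * -sqrt(2)/2 = -15*sqrt(2)/2
z = -15*sqrt(2)/2 - (15*sqrt(2)/2)i


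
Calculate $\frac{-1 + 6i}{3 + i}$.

Multiply numerator and denominator by conjugate (3 - i):
= (-1 + 6i)(3 - i) / (3^2 + 1^2)
= (3 + 19i) / 10
= 3/10 + (19/10)i


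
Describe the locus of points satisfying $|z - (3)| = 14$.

|z - z0| = r describes a circle centered at z0 with radius r
Here z0 = 3 and r = 14
Locus: Circle centered at (3, 0) with radius 14


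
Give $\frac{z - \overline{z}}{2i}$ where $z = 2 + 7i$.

z - conjugate(z) = 2bi
(z - conjugate(z))/(2i) = 2bi/(2i) = b = 7


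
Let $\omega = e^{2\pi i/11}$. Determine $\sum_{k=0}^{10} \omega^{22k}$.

Since 11 divides 22, ω^22 = (ω^11)^2 = 1^2 = 1, so every term is 1.
Sum = 11 · 1 = 11


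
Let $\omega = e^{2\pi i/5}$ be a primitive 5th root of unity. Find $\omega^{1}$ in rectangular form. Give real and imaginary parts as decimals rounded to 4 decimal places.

ω^1 = e^(2πi·1/5) = e^(i·2π/5)
= cos(2π/5) + i sin(2π/5)
= 0.3090 + 0.9511i


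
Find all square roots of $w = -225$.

|w| = 225, arg(w) = 180°
Root modulus = 225^(1/2) = 15
Root arguments: θ_k = (180° + 360°k)/2 for k = 0, 1, ..., 1
Roots: 15i, -15i


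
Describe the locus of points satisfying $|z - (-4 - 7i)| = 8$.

|z - z0| = r describes a circle centered at z0 with radius r
Here z0 = -4 - 7i and r = 8
Locus: Circle centered at (-4, -7) with radius 8


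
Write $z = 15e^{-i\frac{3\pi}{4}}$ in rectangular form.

a = r cos θ = 15 * -sqrt(2)/2 = -15*sqrt(2)/2
b = r sin θ = 15 * -sqrt(2)/2 = -15*sqrt(2)/2
z = -15*sqrt(2)/2 - (15*sqrt(2)/2)i


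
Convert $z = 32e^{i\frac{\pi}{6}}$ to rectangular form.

a = r cos θ = 32 * sqrt(3)/2 = 16*sqrt(3)
b = r sin θ = 32 * 1/2 = 16
z = 16*sqrt(3) + 16i


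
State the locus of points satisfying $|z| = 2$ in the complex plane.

|z| = 2 means sqrt(x^2 + y^2) = 2
This is a circle of radius 2 centered at the origin


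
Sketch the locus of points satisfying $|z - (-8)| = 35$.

|z - z0| = r describes a circle centered at z0 with radius r
Here z0 = -8 and r = 35
Locus: Circle centered at (-8, 0) with radius 35


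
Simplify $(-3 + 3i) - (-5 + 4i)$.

(-3 - (-5)) + (3 - 4)i = 2 - i


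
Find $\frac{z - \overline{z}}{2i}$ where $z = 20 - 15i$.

z - conjugate(z) = 2bi
(z - conjugate(z))/(2i) = 2bi/(2i) = b = -15


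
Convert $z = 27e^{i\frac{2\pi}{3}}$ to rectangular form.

a = r cos θ = 27 * -1/2 = -27/2
b = r sin θ = 27 * sqrt(3)/2 = 27*sqrt(3)/2
z = -27/2 + (27*sqrt(3)/2)i


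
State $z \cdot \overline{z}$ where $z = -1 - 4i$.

z * conjugate(z) = |z|^2 = a^2 + b^2
= (-1)^2 + (-4)^2 = 17


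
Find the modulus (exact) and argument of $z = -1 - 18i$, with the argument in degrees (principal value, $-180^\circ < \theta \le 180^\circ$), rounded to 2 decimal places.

|z| = sqrt((-1)^2 + (-18)^2) = sqrt(325)
arg(z) = arctan(b/a) = arctan(-18/-1) (quadrant-adjusted) = -93.18°


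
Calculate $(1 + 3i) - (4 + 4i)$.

(1 - 4) + (3 - 4)i = -3 - i


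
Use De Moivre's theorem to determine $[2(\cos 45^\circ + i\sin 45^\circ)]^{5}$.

By De Moivre: z^n = r^n(cos(nθ) + i sin(nθ))
= 2^5(cos(5*45°) + i sin(5*45°))
= 32(cos 225° + i sin 225°)
= -16*sqrt(2) - 16*sqrt(2)i


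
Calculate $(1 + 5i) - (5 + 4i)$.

(1 - 5) + (5 - 4)i = -4 + i


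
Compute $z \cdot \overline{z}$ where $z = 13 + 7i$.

z * conjugate(z) = |z|^2 = a^2 + b^2
= 13^2 + 7^2 = 218


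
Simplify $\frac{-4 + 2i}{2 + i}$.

Multiply numerator and denominator by conjugate (2 - i):
= (-4 + 2i)(2 - i) / (2^2 + 1^2)
= (-6 + 8i) / 5
= -6/5 + (8/5)i


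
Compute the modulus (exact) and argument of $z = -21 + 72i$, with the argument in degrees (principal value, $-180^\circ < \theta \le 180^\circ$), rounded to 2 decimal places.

|z| = sqrt((-21)^2 + 72^2) = 75
arg(z) = arctan(b/a) = arctan(72/-21) (quadrant-adjusted) = 106.26°


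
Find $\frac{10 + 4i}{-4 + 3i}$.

Multiply numerator and denominator by conjugate (-4 - 3i):
= (10 + 4i)(-4 - 3i) / ((-4)^2 + 3^2)
= (-28 - 46i) / 25
= -28/25 - (46/25)i


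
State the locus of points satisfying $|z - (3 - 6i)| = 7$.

|z - z0| = r describes a circle centered at z0 with radius r
Here z0 = 3 - 6i and r = 7
Locus: Circle centered at (3, -6) with radius 7


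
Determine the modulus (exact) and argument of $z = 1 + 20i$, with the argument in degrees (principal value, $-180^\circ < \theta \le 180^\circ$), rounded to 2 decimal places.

|z| = sqrt(1^2 + 20^2) = sqrt(401)
arg(z) = arctan(b/a) = arctan(20/1) (quadrant-adjusted) = 87.14°


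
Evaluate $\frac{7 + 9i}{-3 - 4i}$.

Multiply numerator and denominator by conjugate (-3 + 4i):
= (7 + 9i)(-3 + 4i) / ((-3)^2 + (-4)^2)
= (-57 + i) / 25
= -57/25 + (1/25)i


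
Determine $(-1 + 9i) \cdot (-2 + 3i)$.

(a1*a2 - b1*b2) + (a1*b2 + b1*a2)i
= (2 - 27) + (-3 + (-18))i
= -25 - 21i


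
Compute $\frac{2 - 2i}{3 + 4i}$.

Multiply numerator and denominator by conjugate (3 - 4i):
= (2 - 2i)(3 - 4i) / (3^2 + 4^2)
= (-2 - 14i) / 25
= -2/25 - (14/25)i


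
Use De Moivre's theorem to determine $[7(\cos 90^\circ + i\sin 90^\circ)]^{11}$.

By De Moivre: z^n = r^n(cos(nθ) + i sin(nθ))
= 7^11(cos(11*90°) + i sin(11*90°))
= 1977326743(cos 270° + i sin 270°)
= -1977326743i


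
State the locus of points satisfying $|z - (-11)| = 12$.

|z - z0| = r describes a circle centered at z0 with radius r
Here z0 = -11 and r = 12
Locus: Circle centered at (-11, 0) with radius 12


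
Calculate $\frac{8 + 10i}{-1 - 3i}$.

Multiply numerator and denominator by conjugate (-1 + 3i):
= (8 + 10i)(-1 + 3i) / ((-1)^2 + (-3)^2)
= (-38 + 14i) / 10
Divide through by 2: (-19 + 7i) / 5
= -19/5 + (7/5)i


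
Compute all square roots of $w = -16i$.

|w| = 16, arg(w) = 270°
Root modulus = 16^(1/2) = 4
Root arguments: θ_k = (270° + 360°k)/2 for k = 0, 1, ..., 1
Roots: -2*sqrt(2) + 2*sqrt(2)i, 2*sqrt(2) - 2*sqrt(2)i


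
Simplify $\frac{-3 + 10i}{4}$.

Divisor is real, so divide each part by 4:
= -3/4 + (5/2)i


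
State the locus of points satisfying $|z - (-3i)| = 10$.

|z - z0| = r describes a circle centered at z0 with radius r
Here z0 = -3i and r = 10
Locus: Circle centered at (0, -3) with radius 10


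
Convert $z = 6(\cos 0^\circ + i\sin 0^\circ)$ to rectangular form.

a = r cos θ = 6 * 1 = 6
b = r sin θ = 6 * 0 = 0
z = 6


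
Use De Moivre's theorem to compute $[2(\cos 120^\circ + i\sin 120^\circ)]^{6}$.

By De Moivre: z^n = r^n(cos(nθ) + i sin(nθ))
= 2^6(cos(6*120°) + i sin(6*120°))
= 64(cos 0° + i sin 0°)
= 64


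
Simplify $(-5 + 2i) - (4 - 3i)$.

(-5 - 4) + (2 - (-3))i = -9 + 5i


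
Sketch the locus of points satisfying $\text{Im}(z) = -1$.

Im(z) = y where z = x + yi; the equation y = -1 is satisfied by all points with that y-coordinate
Locus: Horizontal line y = -1


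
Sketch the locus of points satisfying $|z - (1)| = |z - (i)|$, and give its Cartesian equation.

|z - z1| = |z - z2| means z is equidistant from z1 and z2,
i.e. the perpendicular bisector of the segment from (1, 0) to (0, 1) (midpoint (1/2, 1/2)).
With z = x + yi, square both sides:
(x - 1)^2 + (y - 0)^2 = (x - 0)^2 + (y - 1)^2
The x^2 and y^2 terms cancel: -2x + 2y = 1 - 1 = 0
Simplify: x - y = 0
Locus: Perpendicular bisector of the segment from (1, 0) to (0, 1): the line x - y = 0


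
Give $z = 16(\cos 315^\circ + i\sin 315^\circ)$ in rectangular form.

a = r cos θ = 16 * sqrt(2)/2 = 8*sqrt(2)
b = r sin θ = 16 * -sqrt(2)/2 = -8*sqrt(2)
z = 8*sqrt(2) - 8*sqrt(2)i


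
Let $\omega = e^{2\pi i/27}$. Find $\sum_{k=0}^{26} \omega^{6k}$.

Let ζ = ω^6 = e^(2πi·6/27). Since 27 ∤ 6, ζ ≠ 1.
Sum = Σ_{k=0}^{26} ζ^k = (ζ^27 - 1)/(ζ - 1) = (ω^{6·27} - 1)/(ζ - 1) = (1 - 1)/(ζ - 1) = 0


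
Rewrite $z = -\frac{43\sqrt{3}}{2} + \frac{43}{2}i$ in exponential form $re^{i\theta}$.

r = |z| = sqrt((-43*sqrt(3)/2)^2 + (43/2)^2) = sqrt(5547/4 + 1849/4) = sqrt(1849) = 43
θ = arctan(b/a) = arctan(21.5/-37.2391) (quadrant-adjusted) = 150° = 5π/6
z = 43e^(i*5π/6)


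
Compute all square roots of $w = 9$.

|w| = 9, arg(w) = 0°
Root modulus = 9^(1/2) = 3
Root arguments: θ_k = (0° + 360°k)/2 for k = 0, 1, ..., 1
Roots: 3, -3


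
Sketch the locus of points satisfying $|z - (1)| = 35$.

|z - z0| = r describes a circle centered at z0 with radius r
Here z0 = 1 and r = 35
Locus: Circle centered at (1, 0) with radius 35


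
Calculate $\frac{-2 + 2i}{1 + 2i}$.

Multiply numerator and denominator by conjugate (1 - 2i):
= (-2 + 2i)(1 - 2i) / (1^2 + 2^2)
= (2 + 6i) / 5
= 2/5 + (6/5)i


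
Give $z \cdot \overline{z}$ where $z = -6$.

z * conjugate(z) = |z|^2 = a^2 + b^2
= (-6)^2 + 0^2 = 36


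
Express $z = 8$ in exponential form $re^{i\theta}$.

r = |z| = sqrt((8)^2 + (0)^2) = sqrt(64 + 0) = sqrt(64) = 8
b = 0 and a > 0, so z lies on the positive real axis: θ = 0
z = 8e^(i*0) = 8


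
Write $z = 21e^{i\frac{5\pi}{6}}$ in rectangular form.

a = r cos θ = 21 * -sqrt(3)/2 = -21*sqrt(3)/2
b = r sin θ = 21 * 1/2 = 21/2
z = -21*sqrt(3)/2 + (21/2)i


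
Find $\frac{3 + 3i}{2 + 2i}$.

Multiply numerator and denominator by conjugate (2 - 2i):
= (3 + 3i)(2 - 2i) / (2^2 + 2^2)
= (12) / 8
Divide through by 4: (3) / 2
= 3/2


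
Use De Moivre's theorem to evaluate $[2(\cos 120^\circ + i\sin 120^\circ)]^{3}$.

By De Moivre: z^n = r^n(cos(nθ) + i sin(nθ))
= 2^3(cos(3*120°) + i sin(3*120°))
= 8(cos 0° + i sin 0°)
= 8


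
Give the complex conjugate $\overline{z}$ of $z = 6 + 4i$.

If z = a + bi, then conjugate(z) = a - bi
conjugate(6 + 4i) = 6 - 4i


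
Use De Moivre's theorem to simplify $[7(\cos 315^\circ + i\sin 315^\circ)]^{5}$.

By De Moivre: z^n = r^n(cos(nθ) + i sin(nθ))
= 7^5(cos(5*315°) + i sin(5*315°))
= 16807(cos 135° + i sin 135°)
= -16807*sqrt(2)/2 + (16807*sqrt(2)/2)i


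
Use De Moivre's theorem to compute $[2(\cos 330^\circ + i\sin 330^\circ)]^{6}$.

By De Moivre: z^n = r^n(cos(nθ) + i sin(nθ))
= 2^6(cos(6*330°) + i sin(6*330°))
= 64(cos 180° + i sin 180°)
= -64


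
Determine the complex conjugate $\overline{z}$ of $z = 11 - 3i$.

If z = a + bi, then conjugate(z) = a - bi
conjugate(11 - 3i) = 11 + 3i


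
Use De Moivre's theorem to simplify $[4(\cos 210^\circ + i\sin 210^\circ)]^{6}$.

By De Moivre: z^n = r^n(cos(nθ) + i sin(nθ))
= 4^6(cos(6*210°) + i sin(6*210°))
= 4096(cos 180° + i sin 180°)
= -4096


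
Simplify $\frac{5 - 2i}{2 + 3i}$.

Multiply numerator and denominator by conjugate (2 - 3i):
= (5 - 2i)(2 - 3i) / (2^2 + 3^2)
= (4 - 19i) / 13
= 4/13 - (19/13)i


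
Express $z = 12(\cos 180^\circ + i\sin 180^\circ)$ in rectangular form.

a = r cos θ = 12 * -1 = -12
b = r sin θ = 12 * 0 = 0
z = -12


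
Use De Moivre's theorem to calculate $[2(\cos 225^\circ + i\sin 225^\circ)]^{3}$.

By De Moivre: z^n = r^n(cos(nθ) + i sin(nθ))
= 2^3(cos(3*225°) + i sin(3*225°))
= 8(cos 315° + i sin 315°)
= 4*sqrt(2) - 4*sqrt(2)i


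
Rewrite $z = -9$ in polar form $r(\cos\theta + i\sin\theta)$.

r = |z| = sqrt(a^2 + b^2) = sqrt((-9)^2 + (0)^2) = sqrt(81 + 0) = sqrt(81) = 9
b = 0 and a < 0, so z lies on the negative real axis: θ = 180°
z = 9(cos 180° + i sin 180°)


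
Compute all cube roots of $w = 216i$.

|w| = 216, arg(w) = 90°
Root modulus = 216^(1/3) = 6
Root arguments: θ_k = (90° + 360°k)/3 for k = 0, 1, ..., 2
Roots: 3*sqrt(3) + 3i, -3*sqrt(3) + 3i, -6i


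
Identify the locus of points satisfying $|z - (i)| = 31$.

|z - z0| = r describes a circle centered at z0 with radius r
Here z0 = i and r = 31
Locus: Circle centered at (0, 1) with radius 31


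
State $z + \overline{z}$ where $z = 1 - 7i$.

z + conjugate(z) = (a + bi) + (a - bi) = 2a
= 2 * 1 = 2


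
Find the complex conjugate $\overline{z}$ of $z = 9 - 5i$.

If z = a + bi, then conjugate(z) = a - bi
conjugate(9 - 5i) = 9 + 5i


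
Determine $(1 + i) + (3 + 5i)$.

(1 + 3) + (1 + 5)i = 4 + 6i


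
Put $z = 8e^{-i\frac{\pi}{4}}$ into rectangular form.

a = r cos θ = 8 * sqrt(2)/2 = 4*sqrt(2)
b = r sin θ = 8 * -sqrt(2)/2 = -4*sqrt(2)
z = 4*sqrt(2) - 4*sqrt(2)i


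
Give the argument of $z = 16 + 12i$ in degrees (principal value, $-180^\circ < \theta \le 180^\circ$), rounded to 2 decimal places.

θ = arctan(b/a) = arctan(12/16) (quadrant-adjusted) = 36.87°


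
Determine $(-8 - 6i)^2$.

(a + bi)^2 = a^2 - b^2 + 2abi
= (-8)^2 - (-6)^2 + 2*(-8)*(-6)i
= 28 + 96i


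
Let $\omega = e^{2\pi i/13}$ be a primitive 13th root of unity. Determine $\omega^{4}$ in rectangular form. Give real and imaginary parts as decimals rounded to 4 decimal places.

ω^4 = e^(2πi·4/13) = e^(i·8π/13)
= cos(8π/13) + i sin(8π/13)
= -0.3546 + 0.9350i


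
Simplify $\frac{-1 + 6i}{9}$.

Divisor is real, so divide each part by 9:
= -1/9 + (2/3)i


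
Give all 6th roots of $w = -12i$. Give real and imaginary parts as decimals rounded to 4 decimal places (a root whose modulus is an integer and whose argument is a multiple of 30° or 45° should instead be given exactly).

|w| = 12, arg(w) = 270°
Root modulus = 12^(1/6) ≈ 1.513086
Root arguments: θ_k = (270° + 360°k)/6 for k = 0, 1, ..., 5
Compute each root as (root modulus)(cos θ_k + i sin θ_k) using full-precision intermediates, then round to 4 decimal places.
Roots: 1.0699 + 1.0699i, -0.3916 + 1.4615i, -1.4615 + 0.3916i, -1.0699 - 1.0699i, 0.3916 - 1.4615i, 1.4615 - 0.3916i


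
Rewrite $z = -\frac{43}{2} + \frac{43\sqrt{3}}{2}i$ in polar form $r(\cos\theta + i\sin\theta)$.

r = |z| = sqrt(a^2 + b^2) = sqrt((-43/2)^2 + (43*sqrt(3)/2)^2) = sqrt(1849/4 + 5547/4) = sqrt(1849) = 43
θ = arctan(b/a) = arctan(37.2391/-21.5) (quadrant-adjusted) = 120°
z = 43(cos 120° + i sin 120°)


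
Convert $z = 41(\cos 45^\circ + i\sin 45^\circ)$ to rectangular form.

a = r cos θ = 41 * sqrt(2)/2 = 41*sqrt(2)/2
b = r sin θ = 41 * sqrt(2)/2 = 41*sqrt(2)/2
z = 41*sqrt(2)/2 + (41*sqrt(2)/2)i


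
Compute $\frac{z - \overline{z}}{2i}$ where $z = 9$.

z - conjugate(z) = 2bi
(z - conjugate(z))/(2i) = 2bi/(2i) = b = 0


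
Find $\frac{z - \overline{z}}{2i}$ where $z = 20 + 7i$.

z - conjugate(z) = 2bi
(z - conjugate(z))/(2i) = 2bi/(2i) = b = 7


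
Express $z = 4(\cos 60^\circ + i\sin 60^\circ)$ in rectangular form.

a = r cos θ = 4 * 1/2 = 2
b = r sin θ = 4 * sqrt(3)/2 = 2*sqrt(3)
z = 2 + 2*sqrt(3)i


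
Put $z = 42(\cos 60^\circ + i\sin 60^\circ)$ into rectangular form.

a = r cos θ = 42 * 1/2 = 21
b = r sin θ = 42 * sqrt(3)/2 = 21*sqrt(3)
z = 21 + 21*sqrt(3)i


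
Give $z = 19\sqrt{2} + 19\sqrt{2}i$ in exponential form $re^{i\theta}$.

r = |z| = sqrt((19*sqrt(2))^2 + (19*sqrt(2))^2) = sqrt(722 + 722) = sqrt(1444) = 38
θ = arctan(b/a) = arctan(26.8701/26.8701) (quadrant-adjusted) = 45° = π/4
z = 38e^(i*π/4)


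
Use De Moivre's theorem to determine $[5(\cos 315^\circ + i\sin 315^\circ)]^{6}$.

By De Moivre: z^n = r^n(cos(nθ) + i sin(nθ))
= 5^6(cos(6*315°) + i sin(6*315°))
= 15625(cos 90° + i sin 90°)
= 15625i


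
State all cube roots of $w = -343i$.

|w| = 343, arg(w) = 270°
Root modulus = 343^(1/3) = 7
Root arguments: θ_k = (270° + 360°k)/3 for k = 0, 1, ..., 2
Roots: 7i, -7*sqrt(3)/2 - (7/2)i, 7*sqrt(3)/2 - (7/2)i


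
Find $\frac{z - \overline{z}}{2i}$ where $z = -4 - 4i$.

z - conjugate(z) = 2bi
(z - conjugate(z))/(2i) = 2bi/(2i) = b = -4


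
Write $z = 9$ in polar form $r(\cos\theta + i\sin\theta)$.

r = |z| = sqrt(a^2 + b^2) = sqrt((9)^2 + (0)^2) = sqrt(81 + 0) = sqrt(81) = 9
b = 0 and a > 0, so z lies on the positive real axis: θ = 0°
z = 9(cos 0° + i sin 0°)


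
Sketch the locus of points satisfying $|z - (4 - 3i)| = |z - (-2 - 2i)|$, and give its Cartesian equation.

|z - z1| = |z - z2| means z is equidistant from z1 and z2,
i.e. the perpendicular bisector of the segment from (4, -3) to (-2, -2) (midpoint (1, -5/2)).
With z = x + yi, square both sides:
(x - 4)^2 + (y - (-3))^2 = (x - (-2))^2 + (y - (-2))^2
The x^2 and y^2 terms cancel: -12x + 2y = 8 - 25 = -17
Simplify: 12x - 2y = 17
Locus: Perpendicular bisector of the segment from (4, -3) to (-2, -2): the line 12x - 2y = 17


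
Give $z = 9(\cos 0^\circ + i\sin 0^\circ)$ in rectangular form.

a = r cos θ = 9 * 1 = 9
b = r sin θ = 9 * 0 = 0
z = 9


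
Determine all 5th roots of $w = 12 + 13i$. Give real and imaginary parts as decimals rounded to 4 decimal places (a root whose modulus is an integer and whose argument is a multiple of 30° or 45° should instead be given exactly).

|w| = sqrt(313) ≈ 17.691806, arg(w) ≈ 47.290610°
Root modulus = sqrt(313)^(1/5) ≈ 1.776456
Root arguments: θ_k = (arg(w) + 360°k)/5 for k = 0, 1, ..., 4
Compute each root as (root modulus)(cos θ_k + i sin θ_k) using full-precision intermediates, then round to 4 decimal places.
Roots: 1.7523 + 0.2919i, 0.2639 + 1.7568i, -1.5892 + 0.7938i, -1.2461 - 1.2661i, 0.8191 - 1.5763i


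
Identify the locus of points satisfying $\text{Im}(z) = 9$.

Im(z) = y where z = x + yi; the equation y = 9 is satisfied by all points with that y-coordinate
Locus: Horizontal line y = 9


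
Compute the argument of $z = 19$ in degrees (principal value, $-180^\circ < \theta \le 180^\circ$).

b = 0 and a > 0, so z lies on the positive real axis: θ = 0°


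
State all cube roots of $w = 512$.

|w| = 512, arg(w) = 0°
Root modulus = 512^(1/3) = 8
Root arguments: θ_k = (0° + 360°k)/3 for k = 0, 1, ..., 2
Roots: 8, -4 + 4*sqrt(3)i, -4 - 4*sqrt(3)i


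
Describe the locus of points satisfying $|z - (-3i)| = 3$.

|z - z0| = r describes a circle centered at z0 with radius r
Here z0 = -3i and r = 3
Locus: Circle centered at (0, -3) with radius 3


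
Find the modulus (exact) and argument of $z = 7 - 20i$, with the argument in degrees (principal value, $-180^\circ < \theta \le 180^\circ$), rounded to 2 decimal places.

|z| = sqrt(7^2 + (-20)^2) = sqrt(449)
arg(z) = arctan(b/a) = arctan(-20/7) (quadrant-adjusted) = -70.71°


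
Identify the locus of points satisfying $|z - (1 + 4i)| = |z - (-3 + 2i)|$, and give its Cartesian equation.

|z - z1| = |z - z2| means z is equidistant from z1 and z2,
i.e. the perpendicular bisector of the segment from (1, 4) to (-3, 2) (midpoint (-1, 3)).
With z = x + yi, square both sides:
(x - 1)^2 + (y - 4)^2 = (x - (-3))^2 + (y - 2)^2
The x^2 and y^2 terms cancel: -8x + (-4)y = 13 - 17 = -4
Simplify: 2x + y = 1
Locus: Perpendicular bisector of the segment from (1, 4) to (-3, 2): the line 2x + y = 1


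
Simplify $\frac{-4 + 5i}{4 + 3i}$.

Multiply numerator and denominator by conjugate (4 - 3i):
= (-4 + 5i)(4 - 3i) / (4^2 + 3^2)
= (-1 + 32i) / 25
= -1/25 + (32/25)i


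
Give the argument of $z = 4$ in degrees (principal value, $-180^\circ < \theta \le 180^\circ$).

b = 0 and a > 0, so z lies on the positive real axis: θ = 0°


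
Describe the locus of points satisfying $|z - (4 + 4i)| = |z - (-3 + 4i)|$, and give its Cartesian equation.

|z - z1| = |z - z2| means z is equidistant from z1 and z2,
i.e. the perpendicular bisector of the segment from (4, 4) to (-3, 4) (midpoint (1/2, 4)).
With z = x + yi, square both sides:
(x - 4)^2 + (y - 4)^2 = (x - (-3))^2 + (y - 4)^2
The x^2 and y^2 terms cancel: -14x + 0y = 25 - 32 = -7
Simplify: x = 1/2
Locus: Perpendicular bisector of the segment from (4, 4) to (-3, 4): the line x = 1/2


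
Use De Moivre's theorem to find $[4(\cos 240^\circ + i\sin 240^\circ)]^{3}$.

By De Moivre: z^n = r^n(cos(nθ) + i sin(nθ))
= 4^3(cos(3*240°) + i sin(3*240°))
= 64(cos 0° + i sin 0°)
= 64


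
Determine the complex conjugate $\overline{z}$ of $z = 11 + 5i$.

If z = a + bi, then conjugate(z) = a - bi
conjugate(11 + 5i) = 11 - 5i


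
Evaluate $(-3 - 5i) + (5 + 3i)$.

(-3 + 5) + (-5 + 3)i = 2 - 2i


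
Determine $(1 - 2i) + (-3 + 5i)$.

(1 + (-3)) + (-2 + 5)i = -2 + 3i


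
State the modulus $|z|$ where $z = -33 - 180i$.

|z| = sqrt(a^2 + b^2) = sqrt((-33)^2 + (-180)^2) = sqrt(33489) = 183


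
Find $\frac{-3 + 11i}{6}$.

Divisor is real, so divide each part by 6:
= -1/2 + (11/6)i


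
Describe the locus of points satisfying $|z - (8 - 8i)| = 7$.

|z - z0| = r describes a circle centered at z0 with radius r
Here z0 = 8 - 8i and r = 7
Locus: Circle centered at (8, -8) with radius 7


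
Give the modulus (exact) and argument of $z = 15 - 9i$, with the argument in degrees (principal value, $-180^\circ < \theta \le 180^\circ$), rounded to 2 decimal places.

|z| = sqrt(15^2 + (-9)^2) = sqrt(306)
arg(z) = arctan(b/a) = arctan(-9/15) (quadrant-adjusted) = -30.96°


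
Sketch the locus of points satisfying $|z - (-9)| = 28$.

|z - z0| = r describes a circle centered at z0 with radius r
Here z0 = -9 and r = 28
Locus: Circle centered at (-9, 0) with radius 28


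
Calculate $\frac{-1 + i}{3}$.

Divisor is real, so divide each part by 3:
= -1/3 + (1/3)i


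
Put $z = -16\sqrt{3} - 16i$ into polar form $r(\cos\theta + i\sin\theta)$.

r = |z| = sqrt(a^2 + b^2) = sqrt((-16*sqrt(3))^2 + (-16)^2) = sqrt(768 + 256) = sqrt(1024) = 32
θ = arctan(b/a) = arctan(-16/-27.7128) (quadrant-adjusted) = 210°
z = 32(cos 210° + i sin 210°)


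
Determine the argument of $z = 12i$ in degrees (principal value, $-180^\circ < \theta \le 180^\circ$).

a = 0 and b > 0, so z lies on the positive imaginary axis: θ = 90°


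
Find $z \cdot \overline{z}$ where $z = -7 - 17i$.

z * conjugate(z) = |z|^2 = a^2 + b^2
= (-7)^2 + (-17)^2 = 338


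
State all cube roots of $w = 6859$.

|w| = 6859, arg(w) = 0°
Root modulus = 6859^(1/3) = 19
Root arguments: θ_k = (0° + 360°k)/3 for k = 0, 1, ..., 2
Roots: 19, -19/2 + (19*sqrt(3)/2)i, -19/2 - (19*sqrt(3)/2)i


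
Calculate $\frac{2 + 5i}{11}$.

Divisor is real, so divide each part by 11:
= 2/11 + (5/11)i


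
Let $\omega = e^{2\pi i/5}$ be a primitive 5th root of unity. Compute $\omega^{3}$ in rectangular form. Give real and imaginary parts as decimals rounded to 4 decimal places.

ω^3 = e^(2πi·3/5) = e^(i·6π/5)
= cos(6π/5) + i sin(6π/5)
= -0.8090 - 0.5878i


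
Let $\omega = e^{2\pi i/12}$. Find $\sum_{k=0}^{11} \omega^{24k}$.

Since 12 divides 24, ω^24 = (ω^12)^2 = 1^2 = 1, so every term is 1.
Sum = 12 · 1 = 12


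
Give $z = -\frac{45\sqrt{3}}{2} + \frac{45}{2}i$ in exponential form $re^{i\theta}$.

r = |z| = sqrt((-45*sqrt(3)/2)^2 + (45/2)^2) = sqrt(6075/4 + 2025/4) = sqrt(2025) = 45
θ = arctan(b/a) = arctan(22.5/-38.9711) (quadrant-adjusted) = 150° = 5π/6
z = 45e^(i*5π/6)


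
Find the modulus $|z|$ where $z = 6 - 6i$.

|z| = sqrt(a^2 + b^2) = sqrt(6^2 + (-6)^2) = sqrt(72) = sqrt(72)


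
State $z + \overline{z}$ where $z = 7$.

z + conjugate(z) = (a + bi) + (a - bi) = 2a
= 2 * 7 = 14


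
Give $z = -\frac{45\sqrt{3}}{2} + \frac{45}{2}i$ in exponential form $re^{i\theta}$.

r = |z| = sqrt((-45*sqrt(3)/2)^2 + (45/2)^2) = sqrt(6075/4 + 2025/4) = sqrt(2025) = 45
θ = arctan(b/a) = arctan(22.5/-38.9711) (quadrant-adjusted) = 150° = 5π/6
z = 45e^(i*5π/6)


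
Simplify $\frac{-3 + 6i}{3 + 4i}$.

Multiply numerator and denominator by conjugate (3 - 4i):
= (-3 + 6i)(3 - 4i) / (3^2 + 4^2)
= (15 + 30i) / 25
Divide through by 5: (3 + 6i) / 5
= 3/5 + (6/5)i


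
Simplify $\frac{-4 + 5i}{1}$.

Divisor is real, so divide each part by 1:
= -4 + 5i


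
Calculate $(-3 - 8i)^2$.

(a + bi)^2 = a^2 - b^2 + 2abi
= (-3)^2 - (-8)^2 + 2*(-3)*(-8)i
= -55 + 48i


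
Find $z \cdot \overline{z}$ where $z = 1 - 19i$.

z * conjugate(z) = |z|^2 = a^2 + b^2
= 1^2 + (-19)^2 = 362


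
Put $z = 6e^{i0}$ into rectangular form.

a = r cos θ = 6 * 1 = 6
b = r sin θ = 6 * 0 = 0
z = 6


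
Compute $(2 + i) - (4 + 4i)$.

(2 - 4) + (1 - 4)i = -2 - 3i


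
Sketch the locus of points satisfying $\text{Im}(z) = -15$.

Im(z) = y where z = x + yi; the equation y = -15 is satisfied by all points with that y-coordinate
Locus: Horizontal line y = -15


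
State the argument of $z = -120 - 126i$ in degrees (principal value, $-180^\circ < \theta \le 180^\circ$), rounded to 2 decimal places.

θ = arctan(b/a) = arctan(-126/-120) (quadrant-adjusted) = -133.60°


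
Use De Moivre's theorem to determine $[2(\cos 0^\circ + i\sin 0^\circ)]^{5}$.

By De Moivre: z^n = r^n(cos(nθ) + i sin(nθ))
= 2^5(cos(5*0°) + i sin(5*0°))
= 32(cos 0° + i sin 0°)
= 32


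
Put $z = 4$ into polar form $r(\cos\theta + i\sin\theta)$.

r = |z| = sqrt(a^2 + b^2) = sqrt((4)^2 + (0)^2) = sqrt(16 + 0) = sqrt(16) = 4
b = 0 and a > 0, so z lies on the positive real axis: θ = 0°
z = 4(cos 0° + i sin 0°)


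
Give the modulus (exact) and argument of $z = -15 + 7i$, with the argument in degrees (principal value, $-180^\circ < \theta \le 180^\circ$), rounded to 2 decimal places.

|z| = sqrt((-15)^2 + 7^2) = sqrt(274)
arg(z) = arctan(b/a) = arctan(7/-15) (quadrant-adjusted) = 154.98°


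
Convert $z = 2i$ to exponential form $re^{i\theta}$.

r = |z| = sqrt((0)^2 + (2)^2) = sqrt(0 + 4) = sqrt(4) = 2
a = 0 and b > 0, so z lies on the positive imaginary axis: θ = 90° = π/2
z = 2e^(i*π/2)


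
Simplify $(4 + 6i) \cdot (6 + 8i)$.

(a1*a2 - b1*b2) + (a1*b2 + b1*a2)i
= (24 - 48) + (32 + 36)i
= -24 + 68i


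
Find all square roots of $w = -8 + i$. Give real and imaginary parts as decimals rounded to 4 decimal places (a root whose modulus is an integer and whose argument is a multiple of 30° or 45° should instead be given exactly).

|w| = sqrt(65) ≈ 8.062258, arg(w) ≈ 172.874984°
Root modulus = sqrt(65)^(1/2) ≈ 2.839412
Root arguments: θ_k = (arg(w) + 360°k)/2 for k = 0, 1, ..., 1
Compute each root as (root modulus)(cos θ_k + i sin θ_k) using full-precision intermediates, then round to 4 decimal places.
Roots: 0.1764 + 2.8339i, -0.1764 - 2.8339i


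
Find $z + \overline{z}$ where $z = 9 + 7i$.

z + conjugate(z) = (a + bi) + (a - bi) = 2a
= 2 * 9 = 18
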